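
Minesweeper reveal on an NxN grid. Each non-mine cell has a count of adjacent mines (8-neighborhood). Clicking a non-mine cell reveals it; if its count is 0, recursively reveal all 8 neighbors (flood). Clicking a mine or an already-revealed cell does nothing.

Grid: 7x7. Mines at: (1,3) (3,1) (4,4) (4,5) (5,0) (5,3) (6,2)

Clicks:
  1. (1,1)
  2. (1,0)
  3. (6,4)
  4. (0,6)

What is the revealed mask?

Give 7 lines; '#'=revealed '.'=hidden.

Answer: ###.###
###.###
###.###
....###
.......
.......
....#..

Derivation:
Click 1 (1,1) count=0: revealed 9 new [(0,0) (0,1) (0,2) (1,0) (1,1) (1,2) (2,0) (2,1) (2,2)] -> total=9
Click 2 (1,0) count=0: revealed 0 new [(none)] -> total=9
Click 3 (6,4) count=1: revealed 1 new [(6,4)] -> total=10
Click 4 (0,6) count=0: revealed 12 new [(0,4) (0,5) (0,6) (1,4) (1,5) (1,6) (2,4) (2,5) (2,6) (3,4) (3,5) (3,6)] -> total=22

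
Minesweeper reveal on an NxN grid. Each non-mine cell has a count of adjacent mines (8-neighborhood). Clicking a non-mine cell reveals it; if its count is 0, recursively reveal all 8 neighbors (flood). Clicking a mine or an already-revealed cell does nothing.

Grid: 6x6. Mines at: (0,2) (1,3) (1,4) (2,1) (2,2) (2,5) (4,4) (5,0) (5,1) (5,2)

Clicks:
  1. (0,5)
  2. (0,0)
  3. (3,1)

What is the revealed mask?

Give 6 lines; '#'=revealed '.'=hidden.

Click 1 (0,5) count=1: revealed 1 new [(0,5)] -> total=1
Click 2 (0,0) count=0: revealed 4 new [(0,0) (0,1) (1,0) (1,1)] -> total=5
Click 3 (3,1) count=2: revealed 1 new [(3,1)] -> total=6

Answer: ##...#
##....
......
.#....
......
......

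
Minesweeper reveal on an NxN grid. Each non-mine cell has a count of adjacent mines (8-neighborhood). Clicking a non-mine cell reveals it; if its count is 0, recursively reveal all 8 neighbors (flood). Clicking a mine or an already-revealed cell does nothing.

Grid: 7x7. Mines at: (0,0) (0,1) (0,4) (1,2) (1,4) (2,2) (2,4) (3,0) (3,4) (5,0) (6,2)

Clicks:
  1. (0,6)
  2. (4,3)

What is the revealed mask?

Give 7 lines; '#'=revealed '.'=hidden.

Answer: .....##
.....##
.....##
.....##
...####
...####
...####

Derivation:
Click 1 (0,6) count=0: revealed 20 new [(0,5) (0,6) (1,5) (1,6) (2,5) (2,6) (3,5) (3,6) (4,3) (4,4) (4,5) (4,6) (5,3) (5,4) (5,5) (5,6) (6,3) (6,4) (6,5) (6,6)] -> total=20
Click 2 (4,3) count=1: revealed 0 new [(none)] -> total=20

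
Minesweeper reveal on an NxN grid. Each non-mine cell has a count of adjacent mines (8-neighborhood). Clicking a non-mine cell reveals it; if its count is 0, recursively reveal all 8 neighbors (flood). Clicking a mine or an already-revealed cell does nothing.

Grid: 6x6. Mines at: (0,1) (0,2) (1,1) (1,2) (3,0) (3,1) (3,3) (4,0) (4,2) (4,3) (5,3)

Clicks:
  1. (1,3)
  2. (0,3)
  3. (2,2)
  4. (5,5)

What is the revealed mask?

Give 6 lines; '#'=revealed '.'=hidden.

Click 1 (1,3) count=2: revealed 1 new [(1,3)] -> total=1
Click 2 (0,3) count=2: revealed 1 new [(0,3)] -> total=2
Click 3 (2,2) count=4: revealed 1 new [(2,2)] -> total=3
Click 4 (5,5) count=0: revealed 13 new [(0,4) (0,5) (1,4) (1,5) (2,3) (2,4) (2,5) (3,4) (3,5) (4,4) (4,5) (5,4) (5,5)] -> total=16

Answer: ...###
...###
..####
....##
....##
....##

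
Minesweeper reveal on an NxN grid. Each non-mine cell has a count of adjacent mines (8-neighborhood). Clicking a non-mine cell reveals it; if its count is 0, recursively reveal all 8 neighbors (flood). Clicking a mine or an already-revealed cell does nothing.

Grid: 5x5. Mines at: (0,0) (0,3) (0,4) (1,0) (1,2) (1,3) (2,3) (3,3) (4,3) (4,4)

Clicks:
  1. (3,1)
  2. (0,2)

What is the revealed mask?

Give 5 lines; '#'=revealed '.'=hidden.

Answer: ..#..
.....
###..
###..
###..

Derivation:
Click 1 (3,1) count=0: revealed 9 new [(2,0) (2,1) (2,2) (3,0) (3,1) (3,2) (4,0) (4,1) (4,2)] -> total=9
Click 2 (0,2) count=3: revealed 1 new [(0,2)] -> total=10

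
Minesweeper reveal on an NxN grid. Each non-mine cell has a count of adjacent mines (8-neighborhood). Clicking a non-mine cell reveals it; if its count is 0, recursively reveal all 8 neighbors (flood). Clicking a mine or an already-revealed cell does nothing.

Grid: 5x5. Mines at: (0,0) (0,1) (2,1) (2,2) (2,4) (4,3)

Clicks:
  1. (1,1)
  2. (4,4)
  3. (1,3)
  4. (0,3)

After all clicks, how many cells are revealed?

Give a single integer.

Click 1 (1,1) count=4: revealed 1 new [(1,1)] -> total=1
Click 2 (4,4) count=1: revealed 1 new [(4,4)] -> total=2
Click 3 (1,3) count=2: revealed 1 new [(1,3)] -> total=3
Click 4 (0,3) count=0: revealed 5 new [(0,2) (0,3) (0,4) (1,2) (1,4)] -> total=8

Answer: 8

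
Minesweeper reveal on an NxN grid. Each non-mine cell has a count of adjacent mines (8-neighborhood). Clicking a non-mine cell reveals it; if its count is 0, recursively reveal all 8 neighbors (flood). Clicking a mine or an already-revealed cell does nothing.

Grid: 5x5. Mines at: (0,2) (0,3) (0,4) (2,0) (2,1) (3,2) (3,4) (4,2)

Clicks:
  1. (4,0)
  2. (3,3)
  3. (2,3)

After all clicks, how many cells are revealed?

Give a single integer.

Answer: 6

Derivation:
Click 1 (4,0) count=0: revealed 4 new [(3,0) (3,1) (4,0) (4,1)] -> total=4
Click 2 (3,3) count=3: revealed 1 new [(3,3)] -> total=5
Click 3 (2,3) count=2: revealed 1 new [(2,3)] -> total=6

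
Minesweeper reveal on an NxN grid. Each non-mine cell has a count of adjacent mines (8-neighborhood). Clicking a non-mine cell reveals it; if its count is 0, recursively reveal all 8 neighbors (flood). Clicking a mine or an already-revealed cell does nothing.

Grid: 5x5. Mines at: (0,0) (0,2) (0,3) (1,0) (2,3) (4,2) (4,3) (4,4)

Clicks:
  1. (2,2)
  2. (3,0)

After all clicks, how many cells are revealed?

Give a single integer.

Answer: 7

Derivation:
Click 1 (2,2) count=1: revealed 1 new [(2,2)] -> total=1
Click 2 (3,0) count=0: revealed 6 new [(2,0) (2,1) (3,0) (3,1) (4,0) (4,1)] -> total=7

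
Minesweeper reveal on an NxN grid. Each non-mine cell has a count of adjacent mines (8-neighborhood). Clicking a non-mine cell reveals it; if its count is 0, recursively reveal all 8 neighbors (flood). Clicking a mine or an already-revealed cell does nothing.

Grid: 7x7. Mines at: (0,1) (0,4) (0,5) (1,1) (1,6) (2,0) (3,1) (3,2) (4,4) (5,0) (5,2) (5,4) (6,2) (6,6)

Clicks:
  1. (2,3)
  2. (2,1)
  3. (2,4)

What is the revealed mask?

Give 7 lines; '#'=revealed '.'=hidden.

Click 1 (2,3) count=1: revealed 1 new [(2,3)] -> total=1
Click 2 (2,1) count=4: revealed 1 new [(2,1)] -> total=2
Click 3 (2,4) count=0: revealed 8 new [(1,3) (1,4) (1,5) (2,4) (2,5) (3,3) (3,4) (3,5)] -> total=10

Answer: .......
...###.
.#.###.
...###.
.......
.......
.......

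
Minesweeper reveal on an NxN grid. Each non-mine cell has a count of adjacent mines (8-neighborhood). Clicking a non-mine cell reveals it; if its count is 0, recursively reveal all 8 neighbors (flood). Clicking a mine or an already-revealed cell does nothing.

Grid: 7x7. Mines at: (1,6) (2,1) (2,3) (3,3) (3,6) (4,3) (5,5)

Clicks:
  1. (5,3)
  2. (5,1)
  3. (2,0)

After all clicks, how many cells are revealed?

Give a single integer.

Answer: 17

Derivation:
Click 1 (5,3) count=1: revealed 1 new [(5,3)] -> total=1
Click 2 (5,1) count=0: revealed 15 new [(3,0) (3,1) (3,2) (4,0) (4,1) (4,2) (5,0) (5,1) (5,2) (5,4) (6,0) (6,1) (6,2) (6,3) (6,4)] -> total=16
Click 3 (2,0) count=1: revealed 1 new [(2,0)] -> total=17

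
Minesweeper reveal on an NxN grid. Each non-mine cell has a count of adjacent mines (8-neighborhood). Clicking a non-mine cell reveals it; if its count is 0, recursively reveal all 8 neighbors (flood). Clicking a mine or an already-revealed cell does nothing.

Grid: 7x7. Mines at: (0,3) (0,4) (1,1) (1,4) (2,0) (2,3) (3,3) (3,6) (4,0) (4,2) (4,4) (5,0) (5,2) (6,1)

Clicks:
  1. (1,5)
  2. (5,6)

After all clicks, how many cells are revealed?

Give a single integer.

Click 1 (1,5) count=2: revealed 1 new [(1,5)] -> total=1
Click 2 (5,6) count=0: revealed 10 new [(4,5) (4,6) (5,3) (5,4) (5,5) (5,6) (6,3) (6,4) (6,5) (6,6)] -> total=11

Answer: 11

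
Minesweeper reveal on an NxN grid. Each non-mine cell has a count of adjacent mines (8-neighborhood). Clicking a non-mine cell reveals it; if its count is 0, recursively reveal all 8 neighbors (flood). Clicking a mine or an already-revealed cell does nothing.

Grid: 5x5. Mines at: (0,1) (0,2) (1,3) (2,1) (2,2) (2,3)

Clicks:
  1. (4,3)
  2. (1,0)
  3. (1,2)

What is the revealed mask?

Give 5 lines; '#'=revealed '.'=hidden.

Click 1 (4,3) count=0: revealed 10 new [(3,0) (3,1) (3,2) (3,3) (3,4) (4,0) (4,1) (4,2) (4,3) (4,4)] -> total=10
Click 2 (1,0) count=2: revealed 1 new [(1,0)] -> total=11
Click 3 (1,2) count=6: revealed 1 new [(1,2)] -> total=12

Answer: .....
#.#..
.....
#####
#####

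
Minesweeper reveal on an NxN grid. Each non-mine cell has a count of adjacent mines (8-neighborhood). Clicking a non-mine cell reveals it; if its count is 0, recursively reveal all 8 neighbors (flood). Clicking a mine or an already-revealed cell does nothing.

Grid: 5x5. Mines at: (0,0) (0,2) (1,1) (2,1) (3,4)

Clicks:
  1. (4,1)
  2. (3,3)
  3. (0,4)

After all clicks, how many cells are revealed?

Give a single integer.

Click 1 (4,1) count=0: revealed 8 new [(3,0) (3,1) (3,2) (3,3) (4,0) (4,1) (4,2) (4,3)] -> total=8
Click 2 (3,3) count=1: revealed 0 new [(none)] -> total=8
Click 3 (0,4) count=0: revealed 6 new [(0,3) (0,4) (1,3) (1,4) (2,3) (2,4)] -> total=14

Answer: 14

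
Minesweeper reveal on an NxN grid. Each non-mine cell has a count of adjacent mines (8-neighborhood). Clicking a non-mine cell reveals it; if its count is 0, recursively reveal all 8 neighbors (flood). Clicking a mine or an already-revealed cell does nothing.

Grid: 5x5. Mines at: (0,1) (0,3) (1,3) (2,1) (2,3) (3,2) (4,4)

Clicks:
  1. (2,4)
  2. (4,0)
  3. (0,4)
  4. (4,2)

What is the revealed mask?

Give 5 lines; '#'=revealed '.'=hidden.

Click 1 (2,4) count=2: revealed 1 new [(2,4)] -> total=1
Click 2 (4,0) count=0: revealed 4 new [(3,0) (3,1) (4,0) (4,1)] -> total=5
Click 3 (0,4) count=2: revealed 1 new [(0,4)] -> total=6
Click 4 (4,2) count=1: revealed 1 new [(4,2)] -> total=7

Answer: ....#
.....
....#
##...
###..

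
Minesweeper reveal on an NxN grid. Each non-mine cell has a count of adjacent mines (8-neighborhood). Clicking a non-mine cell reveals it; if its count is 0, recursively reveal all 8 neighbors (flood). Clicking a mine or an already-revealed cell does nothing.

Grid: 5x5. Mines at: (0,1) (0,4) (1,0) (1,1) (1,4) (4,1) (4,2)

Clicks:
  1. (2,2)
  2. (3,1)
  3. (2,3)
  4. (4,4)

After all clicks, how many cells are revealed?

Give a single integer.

Answer: 8

Derivation:
Click 1 (2,2) count=1: revealed 1 new [(2,2)] -> total=1
Click 2 (3,1) count=2: revealed 1 new [(3,1)] -> total=2
Click 3 (2,3) count=1: revealed 1 new [(2,3)] -> total=3
Click 4 (4,4) count=0: revealed 5 new [(2,4) (3,3) (3,4) (4,3) (4,4)] -> total=8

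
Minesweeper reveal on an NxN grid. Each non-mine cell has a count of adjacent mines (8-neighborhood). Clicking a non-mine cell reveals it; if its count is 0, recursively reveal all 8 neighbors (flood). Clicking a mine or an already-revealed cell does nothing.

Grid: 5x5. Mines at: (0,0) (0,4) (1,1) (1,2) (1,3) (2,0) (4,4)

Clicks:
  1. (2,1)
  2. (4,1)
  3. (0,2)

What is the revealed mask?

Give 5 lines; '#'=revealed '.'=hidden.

Click 1 (2,1) count=3: revealed 1 new [(2,1)] -> total=1
Click 2 (4,1) count=0: revealed 10 new [(2,2) (2,3) (3,0) (3,1) (3,2) (3,3) (4,0) (4,1) (4,2) (4,3)] -> total=11
Click 3 (0,2) count=3: revealed 1 new [(0,2)] -> total=12

Answer: ..#..
.....
.###.
####.
####.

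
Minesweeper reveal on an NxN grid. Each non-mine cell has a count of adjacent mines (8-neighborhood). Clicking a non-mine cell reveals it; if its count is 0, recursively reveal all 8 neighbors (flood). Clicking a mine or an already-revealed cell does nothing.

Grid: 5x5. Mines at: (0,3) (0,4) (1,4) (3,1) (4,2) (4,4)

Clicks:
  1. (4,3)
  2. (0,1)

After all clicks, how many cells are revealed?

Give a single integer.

Answer: 10

Derivation:
Click 1 (4,3) count=2: revealed 1 new [(4,3)] -> total=1
Click 2 (0,1) count=0: revealed 9 new [(0,0) (0,1) (0,2) (1,0) (1,1) (1,2) (2,0) (2,1) (2,2)] -> total=10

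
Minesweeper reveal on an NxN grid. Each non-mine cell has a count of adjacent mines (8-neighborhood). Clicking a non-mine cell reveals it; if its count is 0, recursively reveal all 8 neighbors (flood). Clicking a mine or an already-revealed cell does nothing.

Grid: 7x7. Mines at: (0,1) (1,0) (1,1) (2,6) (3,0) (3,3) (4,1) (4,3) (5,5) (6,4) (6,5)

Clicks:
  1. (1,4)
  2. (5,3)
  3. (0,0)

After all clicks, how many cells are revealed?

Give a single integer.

Answer: 16

Derivation:
Click 1 (1,4) count=0: revealed 14 new [(0,2) (0,3) (0,4) (0,5) (0,6) (1,2) (1,3) (1,4) (1,5) (1,6) (2,2) (2,3) (2,4) (2,5)] -> total=14
Click 2 (5,3) count=2: revealed 1 new [(5,3)] -> total=15
Click 3 (0,0) count=3: revealed 1 new [(0,0)] -> total=16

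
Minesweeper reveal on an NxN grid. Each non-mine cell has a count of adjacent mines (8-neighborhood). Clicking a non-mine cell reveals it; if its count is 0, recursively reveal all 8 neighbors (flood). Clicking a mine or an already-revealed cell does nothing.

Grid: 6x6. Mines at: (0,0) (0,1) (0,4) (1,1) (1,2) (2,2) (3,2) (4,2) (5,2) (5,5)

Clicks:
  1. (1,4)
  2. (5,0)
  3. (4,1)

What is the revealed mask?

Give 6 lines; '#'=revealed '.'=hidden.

Click 1 (1,4) count=1: revealed 1 new [(1,4)] -> total=1
Click 2 (5,0) count=0: revealed 8 new [(2,0) (2,1) (3,0) (3,1) (4,0) (4,1) (5,0) (5,1)] -> total=9
Click 3 (4,1) count=3: revealed 0 new [(none)] -> total=9

Answer: ......
....#.
##....
##....
##....
##....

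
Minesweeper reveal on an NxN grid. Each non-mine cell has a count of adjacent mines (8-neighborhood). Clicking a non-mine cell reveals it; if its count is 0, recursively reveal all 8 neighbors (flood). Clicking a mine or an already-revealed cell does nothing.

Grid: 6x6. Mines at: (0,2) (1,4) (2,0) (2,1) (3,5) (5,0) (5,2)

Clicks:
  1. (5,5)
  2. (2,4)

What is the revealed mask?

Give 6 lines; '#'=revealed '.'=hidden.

Click 1 (5,5) count=0: revealed 6 new [(4,3) (4,4) (4,5) (5,3) (5,4) (5,5)] -> total=6
Click 2 (2,4) count=2: revealed 1 new [(2,4)] -> total=7

Answer: ......
......
....#.
......
...###
...###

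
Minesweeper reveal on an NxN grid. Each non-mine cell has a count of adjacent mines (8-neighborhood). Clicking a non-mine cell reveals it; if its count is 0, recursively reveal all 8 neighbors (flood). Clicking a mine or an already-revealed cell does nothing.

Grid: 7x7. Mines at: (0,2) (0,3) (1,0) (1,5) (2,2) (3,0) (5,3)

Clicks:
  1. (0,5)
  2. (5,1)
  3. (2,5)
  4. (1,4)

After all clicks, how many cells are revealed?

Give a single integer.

Answer: 12

Derivation:
Click 1 (0,5) count=1: revealed 1 new [(0,5)] -> total=1
Click 2 (5,1) count=0: revealed 9 new [(4,0) (4,1) (4,2) (5,0) (5,1) (5,2) (6,0) (6,1) (6,2)] -> total=10
Click 3 (2,5) count=1: revealed 1 new [(2,5)] -> total=11
Click 4 (1,4) count=2: revealed 1 new [(1,4)] -> total=12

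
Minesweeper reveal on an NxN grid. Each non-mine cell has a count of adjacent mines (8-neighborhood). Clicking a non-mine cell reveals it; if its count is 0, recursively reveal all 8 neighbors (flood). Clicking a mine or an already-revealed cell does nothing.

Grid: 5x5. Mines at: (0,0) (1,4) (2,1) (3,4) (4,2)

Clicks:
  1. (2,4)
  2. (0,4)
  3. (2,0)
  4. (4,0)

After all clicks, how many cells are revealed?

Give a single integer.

Answer: 7

Derivation:
Click 1 (2,4) count=2: revealed 1 new [(2,4)] -> total=1
Click 2 (0,4) count=1: revealed 1 new [(0,4)] -> total=2
Click 3 (2,0) count=1: revealed 1 new [(2,0)] -> total=3
Click 4 (4,0) count=0: revealed 4 new [(3,0) (3,1) (4,0) (4,1)] -> total=7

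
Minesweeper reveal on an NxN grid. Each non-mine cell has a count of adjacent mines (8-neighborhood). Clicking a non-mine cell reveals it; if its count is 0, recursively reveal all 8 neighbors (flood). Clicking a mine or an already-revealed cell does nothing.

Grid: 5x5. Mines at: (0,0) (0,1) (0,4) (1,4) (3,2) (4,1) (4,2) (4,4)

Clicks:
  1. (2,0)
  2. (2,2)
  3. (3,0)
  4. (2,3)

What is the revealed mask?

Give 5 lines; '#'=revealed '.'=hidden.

Click 1 (2,0) count=0: revealed 6 new [(1,0) (1,1) (2,0) (2,1) (3,0) (3,1)] -> total=6
Click 2 (2,2) count=1: revealed 1 new [(2,2)] -> total=7
Click 3 (3,0) count=1: revealed 0 new [(none)] -> total=7
Click 4 (2,3) count=2: revealed 1 new [(2,3)] -> total=8

Answer: .....
##...
####.
##...
.....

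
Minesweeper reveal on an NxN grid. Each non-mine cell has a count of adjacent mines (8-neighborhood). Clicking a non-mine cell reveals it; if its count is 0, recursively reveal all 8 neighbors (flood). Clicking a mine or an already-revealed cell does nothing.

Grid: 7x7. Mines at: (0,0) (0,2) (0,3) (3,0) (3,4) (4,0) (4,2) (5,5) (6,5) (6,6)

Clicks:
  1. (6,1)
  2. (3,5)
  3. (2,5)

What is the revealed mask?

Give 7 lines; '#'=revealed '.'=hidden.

Answer: .......
.......
.....#.
.....#.
.......
#####..
#####..

Derivation:
Click 1 (6,1) count=0: revealed 10 new [(5,0) (5,1) (5,2) (5,3) (5,4) (6,0) (6,1) (6,2) (6,3) (6,4)] -> total=10
Click 2 (3,5) count=1: revealed 1 new [(3,5)] -> total=11
Click 3 (2,5) count=1: revealed 1 new [(2,5)] -> total=12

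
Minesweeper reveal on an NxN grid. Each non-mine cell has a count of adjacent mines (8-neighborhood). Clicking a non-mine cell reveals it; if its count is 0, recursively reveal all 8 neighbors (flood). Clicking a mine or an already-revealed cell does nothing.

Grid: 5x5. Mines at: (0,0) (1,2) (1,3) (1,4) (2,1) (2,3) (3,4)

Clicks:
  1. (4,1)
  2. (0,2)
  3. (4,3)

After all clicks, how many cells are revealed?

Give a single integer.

Answer: 9

Derivation:
Click 1 (4,1) count=0: revealed 8 new [(3,0) (3,1) (3,2) (3,3) (4,0) (4,1) (4,2) (4,3)] -> total=8
Click 2 (0,2) count=2: revealed 1 new [(0,2)] -> total=9
Click 3 (4,3) count=1: revealed 0 new [(none)] -> total=9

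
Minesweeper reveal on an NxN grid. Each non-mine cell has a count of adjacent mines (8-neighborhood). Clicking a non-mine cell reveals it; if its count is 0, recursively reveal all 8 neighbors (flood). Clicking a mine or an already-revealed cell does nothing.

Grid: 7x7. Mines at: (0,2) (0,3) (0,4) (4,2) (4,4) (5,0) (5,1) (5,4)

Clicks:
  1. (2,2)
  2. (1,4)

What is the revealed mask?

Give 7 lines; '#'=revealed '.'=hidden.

Answer: ##...##
#######
#######
#######
##...##
.....##
.....##

Derivation:
Click 1 (2,2) count=0: revealed 33 new [(0,0) (0,1) (0,5) (0,6) (1,0) (1,1) (1,2) (1,3) (1,4) (1,5) (1,6) (2,0) (2,1) (2,2) (2,3) (2,4) (2,5) (2,6) (3,0) (3,1) (3,2) (3,3) (3,4) (3,5) (3,6) (4,0) (4,1) (4,5) (4,6) (5,5) (5,6) (6,5) (6,6)] -> total=33
Click 2 (1,4) count=2: revealed 0 new [(none)] -> total=33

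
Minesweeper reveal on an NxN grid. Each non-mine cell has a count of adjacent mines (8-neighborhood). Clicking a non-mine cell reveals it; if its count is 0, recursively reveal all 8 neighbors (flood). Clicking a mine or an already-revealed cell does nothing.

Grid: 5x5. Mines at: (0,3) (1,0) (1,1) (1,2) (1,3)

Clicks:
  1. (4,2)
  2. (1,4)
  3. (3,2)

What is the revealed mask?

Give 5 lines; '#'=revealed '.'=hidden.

Answer: .....
....#
#####
#####
#####

Derivation:
Click 1 (4,2) count=0: revealed 15 new [(2,0) (2,1) (2,2) (2,3) (2,4) (3,0) (3,1) (3,2) (3,3) (3,4) (4,0) (4,1) (4,2) (4,3) (4,4)] -> total=15
Click 2 (1,4) count=2: revealed 1 new [(1,4)] -> total=16
Click 3 (3,2) count=0: revealed 0 new [(none)] -> total=16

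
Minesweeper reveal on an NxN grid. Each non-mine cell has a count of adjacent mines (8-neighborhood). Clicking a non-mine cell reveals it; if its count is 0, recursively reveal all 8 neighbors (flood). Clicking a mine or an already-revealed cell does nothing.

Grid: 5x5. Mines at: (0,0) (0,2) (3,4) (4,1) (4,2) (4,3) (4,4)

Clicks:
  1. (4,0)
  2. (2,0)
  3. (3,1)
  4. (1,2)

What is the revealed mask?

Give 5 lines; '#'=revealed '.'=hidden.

Answer: .....
####.
####.
####.
#....

Derivation:
Click 1 (4,0) count=1: revealed 1 new [(4,0)] -> total=1
Click 2 (2,0) count=0: revealed 12 new [(1,0) (1,1) (1,2) (1,3) (2,0) (2,1) (2,2) (2,3) (3,0) (3,1) (3,2) (3,3)] -> total=13
Click 3 (3,1) count=2: revealed 0 new [(none)] -> total=13
Click 4 (1,2) count=1: revealed 0 new [(none)] -> total=13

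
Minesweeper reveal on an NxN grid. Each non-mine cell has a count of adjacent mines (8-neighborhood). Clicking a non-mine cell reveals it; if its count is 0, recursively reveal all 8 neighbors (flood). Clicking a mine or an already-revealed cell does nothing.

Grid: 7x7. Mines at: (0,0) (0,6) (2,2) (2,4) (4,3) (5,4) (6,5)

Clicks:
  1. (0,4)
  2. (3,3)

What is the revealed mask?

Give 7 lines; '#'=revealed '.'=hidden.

Answer: .#####.
.#####.
.......
...#...
.......
.......
.......

Derivation:
Click 1 (0,4) count=0: revealed 10 new [(0,1) (0,2) (0,3) (0,4) (0,5) (1,1) (1,2) (1,3) (1,4) (1,5)] -> total=10
Click 2 (3,3) count=3: revealed 1 new [(3,3)] -> total=11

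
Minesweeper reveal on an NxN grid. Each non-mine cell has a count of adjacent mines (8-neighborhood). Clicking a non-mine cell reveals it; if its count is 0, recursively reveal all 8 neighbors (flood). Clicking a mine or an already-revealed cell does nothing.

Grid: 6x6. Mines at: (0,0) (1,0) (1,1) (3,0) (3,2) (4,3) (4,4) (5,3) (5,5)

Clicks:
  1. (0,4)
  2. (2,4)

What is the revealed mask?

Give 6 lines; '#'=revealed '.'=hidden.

Answer: ..####
..####
..####
...###
......
......

Derivation:
Click 1 (0,4) count=0: revealed 15 new [(0,2) (0,3) (0,4) (0,5) (1,2) (1,3) (1,4) (1,5) (2,2) (2,3) (2,4) (2,5) (3,3) (3,4) (3,5)] -> total=15
Click 2 (2,4) count=0: revealed 0 new [(none)] -> total=15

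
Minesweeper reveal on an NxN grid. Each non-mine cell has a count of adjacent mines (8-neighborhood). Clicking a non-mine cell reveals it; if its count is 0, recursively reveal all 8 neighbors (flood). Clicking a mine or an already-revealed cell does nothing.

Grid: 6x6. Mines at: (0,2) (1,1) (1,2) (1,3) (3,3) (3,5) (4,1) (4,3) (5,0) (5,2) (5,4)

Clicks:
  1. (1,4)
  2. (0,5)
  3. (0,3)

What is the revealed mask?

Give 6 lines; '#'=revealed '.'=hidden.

Answer: ...###
....##
....##
......
......
......

Derivation:
Click 1 (1,4) count=1: revealed 1 new [(1,4)] -> total=1
Click 2 (0,5) count=0: revealed 5 new [(0,4) (0,5) (1,5) (2,4) (2,5)] -> total=6
Click 3 (0,3) count=3: revealed 1 new [(0,3)] -> total=7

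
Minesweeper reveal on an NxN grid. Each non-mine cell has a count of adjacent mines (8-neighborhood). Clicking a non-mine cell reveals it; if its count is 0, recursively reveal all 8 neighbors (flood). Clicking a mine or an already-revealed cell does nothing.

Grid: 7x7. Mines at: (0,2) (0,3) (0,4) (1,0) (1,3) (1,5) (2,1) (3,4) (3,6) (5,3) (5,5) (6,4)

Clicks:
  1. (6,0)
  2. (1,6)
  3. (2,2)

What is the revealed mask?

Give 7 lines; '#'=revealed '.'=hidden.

Click 1 (6,0) count=0: revealed 12 new [(3,0) (3,1) (3,2) (4,0) (4,1) (4,2) (5,0) (5,1) (5,2) (6,0) (6,1) (6,2)] -> total=12
Click 2 (1,6) count=1: revealed 1 new [(1,6)] -> total=13
Click 3 (2,2) count=2: revealed 1 new [(2,2)] -> total=14

Answer: .......
......#
..#....
###....
###....
###....
###....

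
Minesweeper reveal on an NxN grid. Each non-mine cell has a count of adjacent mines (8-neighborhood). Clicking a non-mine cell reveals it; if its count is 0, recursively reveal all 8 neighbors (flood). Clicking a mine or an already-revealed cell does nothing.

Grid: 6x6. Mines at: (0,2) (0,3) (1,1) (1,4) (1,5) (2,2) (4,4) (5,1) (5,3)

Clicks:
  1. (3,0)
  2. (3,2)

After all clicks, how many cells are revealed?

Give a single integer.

Click 1 (3,0) count=0: revealed 6 new [(2,0) (2,1) (3,0) (3,1) (4,0) (4,1)] -> total=6
Click 2 (3,2) count=1: revealed 1 new [(3,2)] -> total=7

Answer: 7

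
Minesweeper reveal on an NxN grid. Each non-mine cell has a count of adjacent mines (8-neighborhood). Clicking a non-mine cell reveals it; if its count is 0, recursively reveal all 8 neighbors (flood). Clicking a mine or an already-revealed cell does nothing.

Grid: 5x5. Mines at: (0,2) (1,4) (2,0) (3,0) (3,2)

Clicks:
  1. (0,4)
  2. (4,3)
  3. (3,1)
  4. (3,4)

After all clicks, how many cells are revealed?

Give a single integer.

Click 1 (0,4) count=1: revealed 1 new [(0,4)] -> total=1
Click 2 (4,3) count=1: revealed 1 new [(4,3)] -> total=2
Click 3 (3,1) count=3: revealed 1 new [(3,1)] -> total=3
Click 4 (3,4) count=0: revealed 5 new [(2,3) (2,4) (3,3) (3,4) (4,4)] -> total=8

Answer: 8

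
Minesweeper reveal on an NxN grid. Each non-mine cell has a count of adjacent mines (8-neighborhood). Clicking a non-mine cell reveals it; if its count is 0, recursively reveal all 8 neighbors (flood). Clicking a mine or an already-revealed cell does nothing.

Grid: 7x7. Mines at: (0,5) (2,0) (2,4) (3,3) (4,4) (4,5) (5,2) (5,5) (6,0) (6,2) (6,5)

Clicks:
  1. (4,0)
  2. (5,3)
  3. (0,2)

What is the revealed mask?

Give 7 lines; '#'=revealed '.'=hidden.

Answer: #####..
#####..
.###...
##.....
##.....
##.#...
.......

Derivation:
Click 1 (4,0) count=0: revealed 6 new [(3,0) (3,1) (4,0) (4,1) (5,0) (5,1)] -> total=6
Click 2 (5,3) count=3: revealed 1 new [(5,3)] -> total=7
Click 3 (0,2) count=0: revealed 13 new [(0,0) (0,1) (0,2) (0,3) (0,4) (1,0) (1,1) (1,2) (1,3) (1,4) (2,1) (2,2) (2,3)] -> total=20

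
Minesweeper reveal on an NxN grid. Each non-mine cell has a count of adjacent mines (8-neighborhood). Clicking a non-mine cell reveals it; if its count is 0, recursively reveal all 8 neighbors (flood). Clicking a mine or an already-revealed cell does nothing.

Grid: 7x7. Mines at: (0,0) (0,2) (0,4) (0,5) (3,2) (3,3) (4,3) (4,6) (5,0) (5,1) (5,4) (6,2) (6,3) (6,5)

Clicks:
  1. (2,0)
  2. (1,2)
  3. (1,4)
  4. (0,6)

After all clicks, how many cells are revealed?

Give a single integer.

Answer: 11

Derivation:
Click 1 (2,0) count=0: revealed 8 new [(1,0) (1,1) (2,0) (2,1) (3,0) (3,1) (4,0) (4,1)] -> total=8
Click 2 (1,2) count=1: revealed 1 new [(1,2)] -> total=9
Click 3 (1,4) count=2: revealed 1 new [(1,4)] -> total=10
Click 4 (0,6) count=1: revealed 1 new [(0,6)] -> total=11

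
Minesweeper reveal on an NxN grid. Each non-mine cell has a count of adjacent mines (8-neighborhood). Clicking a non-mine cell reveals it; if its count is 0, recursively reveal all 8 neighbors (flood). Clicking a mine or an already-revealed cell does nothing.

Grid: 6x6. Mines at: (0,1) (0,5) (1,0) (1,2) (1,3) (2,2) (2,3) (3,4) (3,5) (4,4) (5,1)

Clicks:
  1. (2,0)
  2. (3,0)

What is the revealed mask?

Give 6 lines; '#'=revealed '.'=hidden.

Click 1 (2,0) count=1: revealed 1 new [(2,0)] -> total=1
Click 2 (3,0) count=0: revealed 5 new [(2,1) (3,0) (3,1) (4,0) (4,1)] -> total=6

Answer: ......
......
##....
##....
##....
......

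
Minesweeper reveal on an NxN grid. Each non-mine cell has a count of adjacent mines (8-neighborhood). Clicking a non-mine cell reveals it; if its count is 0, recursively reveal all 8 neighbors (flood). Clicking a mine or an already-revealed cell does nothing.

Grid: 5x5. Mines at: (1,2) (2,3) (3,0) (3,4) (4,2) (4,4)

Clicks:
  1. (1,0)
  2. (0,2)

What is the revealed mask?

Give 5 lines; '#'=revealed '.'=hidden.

Click 1 (1,0) count=0: revealed 6 new [(0,0) (0,1) (1,0) (1,1) (2,0) (2,1)] -> total=6
Click 2 (0,2) count=1: revealed 1 new [(0,2)] -> total=7

Answer: ###..
##...
##...
.....
.....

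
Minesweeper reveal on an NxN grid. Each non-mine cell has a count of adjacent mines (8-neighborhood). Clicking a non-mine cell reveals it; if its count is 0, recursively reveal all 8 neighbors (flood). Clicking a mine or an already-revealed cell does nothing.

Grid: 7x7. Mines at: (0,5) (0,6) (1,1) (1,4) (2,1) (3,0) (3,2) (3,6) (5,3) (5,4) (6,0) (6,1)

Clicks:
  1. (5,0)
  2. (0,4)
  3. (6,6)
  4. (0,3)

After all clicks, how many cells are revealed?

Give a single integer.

Answer: 9

Derivation:
Click 1 (5,0) count=2: revealed 1 new [(5,0)] -> total=1
Click 2 (0,4) count=2: revealed 1 new [(0,4)] -> total=2
Click 3 (6,6) count=0: revealed 6 new [(4,5) (4,6) (5,5) (5,6) (6,5) (6,6)] -> total=8
Click 4 (0,3) count=1: revealed 1 new [(0,3)] -> total=9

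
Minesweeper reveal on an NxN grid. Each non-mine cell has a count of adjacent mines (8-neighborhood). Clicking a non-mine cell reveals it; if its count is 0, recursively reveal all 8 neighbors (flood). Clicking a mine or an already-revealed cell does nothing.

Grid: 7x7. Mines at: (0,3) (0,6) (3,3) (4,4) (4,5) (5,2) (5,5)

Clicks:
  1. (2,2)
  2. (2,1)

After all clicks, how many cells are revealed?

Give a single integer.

Answer: 19

Derivation:
Click 1 (2,2) count=1: revealed 1 new [(2,2)] -> total=1
Click 2 (2,1) count=0: revealed 18 new [(0,0) (0,1) (0,2) (1,0) (1,1) (1,2) (2,0) (2,1) (3,0) (3,1) (3,2) (4,0) (4,1) (4,2) (5,0) (5,1) (6,0) (6,1)] -> total=19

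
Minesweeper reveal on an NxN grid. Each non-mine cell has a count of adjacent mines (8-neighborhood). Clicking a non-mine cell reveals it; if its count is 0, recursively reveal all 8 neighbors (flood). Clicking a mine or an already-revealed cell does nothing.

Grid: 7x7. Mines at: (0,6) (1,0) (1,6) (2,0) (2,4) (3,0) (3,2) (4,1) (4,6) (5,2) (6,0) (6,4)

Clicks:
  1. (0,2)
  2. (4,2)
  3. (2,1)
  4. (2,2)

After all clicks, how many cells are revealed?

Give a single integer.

Answer: 14

Derivation:
Click 1 (0,2) count=0: revealed 13 new [(0,1) (0,2) (0,3) (0,4) (0,5) (1,1) (1,2) (1,3) (1,4) (1,5) (2,1) (2,2) (2,3)] -> total=13
Click 2 (4,2) count=3: revealed 1 new [(4,2)] -> total=14
Click 3 (2,1) count=4: revealed 0 new [(none)] -> total=14
Click 4 (2,2) count=1: revealed 0 new [(none)] -> total=14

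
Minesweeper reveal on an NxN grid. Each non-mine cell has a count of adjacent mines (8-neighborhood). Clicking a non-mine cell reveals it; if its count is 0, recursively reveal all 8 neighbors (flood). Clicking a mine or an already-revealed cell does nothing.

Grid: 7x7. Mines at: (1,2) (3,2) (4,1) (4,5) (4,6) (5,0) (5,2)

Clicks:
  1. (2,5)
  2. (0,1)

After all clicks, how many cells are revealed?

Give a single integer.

Click 1 (2,5) count=0: revealed 16 new [(0,3) (0,4) (0,5) (0,6) (1,3) (1,4) (1,5) (1,6) (2,3) (2,4) (2,5) (2,6) (3,3) (3,4) (3,5) (3,6)] -> total=16
Click 2 (0,1) count=1: revealed 1 new [(0,1)] -> total=17

Answer: 17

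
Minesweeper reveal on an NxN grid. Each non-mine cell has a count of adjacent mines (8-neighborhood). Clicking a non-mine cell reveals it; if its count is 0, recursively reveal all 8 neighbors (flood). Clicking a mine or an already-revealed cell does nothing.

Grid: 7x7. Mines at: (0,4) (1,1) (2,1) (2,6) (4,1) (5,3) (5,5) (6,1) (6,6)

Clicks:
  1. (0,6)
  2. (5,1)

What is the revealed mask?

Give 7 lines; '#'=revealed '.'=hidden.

Answer: .....##
.....##
.......
.......
.......
.#.....
.......

Derivation:
Click 1 (0,6) count=0: revealed 4 new [(0,5) (0,6) (1,5) (1,6)] -> total=4
Click 2 (5,1) count=2: revealed 1 new [(5,1)] -> total=5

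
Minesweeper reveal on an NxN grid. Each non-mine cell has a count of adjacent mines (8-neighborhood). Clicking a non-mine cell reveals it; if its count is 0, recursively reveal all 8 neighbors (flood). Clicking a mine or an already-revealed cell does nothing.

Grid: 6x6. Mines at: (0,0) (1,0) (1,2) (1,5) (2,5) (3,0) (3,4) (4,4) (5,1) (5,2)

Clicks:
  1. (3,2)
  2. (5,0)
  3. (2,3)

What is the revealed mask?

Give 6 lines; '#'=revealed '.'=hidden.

Answer: ......
......
.###..
.###..
.###..
#.....

Derivation:
Click 1 (3,2) count=0: revealed 9 new [(2,1) (2,2) (2,3) (3,1) (3,2) (3,3) (4,1) (4,2) (4,3)] -> total=9
Click 2 (5,0) count=1: revealed 1 new [(5,0)] -> total=10
Click 3 (2,3) count=2: revealed 0 new [(none)] -> total=10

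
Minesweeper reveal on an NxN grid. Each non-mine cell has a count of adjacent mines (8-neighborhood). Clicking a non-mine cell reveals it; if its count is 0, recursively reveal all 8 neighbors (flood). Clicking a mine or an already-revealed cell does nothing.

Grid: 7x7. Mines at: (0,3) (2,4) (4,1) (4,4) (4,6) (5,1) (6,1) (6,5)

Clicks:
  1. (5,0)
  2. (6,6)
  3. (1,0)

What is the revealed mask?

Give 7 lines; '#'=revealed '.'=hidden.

Answer: ###....
####...
####...
####...
.......
#......
......#

Derivation:
Click 1 (5,0) count=3: revealed 1 new [(5,0)] -> total=1
Click 2 (6,6) count=1: revealed 1 new [(6,6)] -> total=2
Click 3 (1,0) count=0: revealed 15 new [(0,0) (0,1) (0,2) (1,0) (1,1) (1,2) (1,3) (2,0) (2,1) (2,2) (2,3) (3,0) (3,1) (3,2) (3,3)] -> total=17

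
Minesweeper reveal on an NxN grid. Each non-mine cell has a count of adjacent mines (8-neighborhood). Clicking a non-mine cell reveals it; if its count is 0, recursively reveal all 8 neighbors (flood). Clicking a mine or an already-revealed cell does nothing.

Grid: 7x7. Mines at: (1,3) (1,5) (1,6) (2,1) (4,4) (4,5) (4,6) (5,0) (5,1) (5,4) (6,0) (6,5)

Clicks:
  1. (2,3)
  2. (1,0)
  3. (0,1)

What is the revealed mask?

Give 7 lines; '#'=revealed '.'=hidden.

Answer: ###....
###....
...#...
.......
.......
.......
.......

Derivation:
Click 1 (2,3) count=1: revealed 1 new [(2,3)] -> total=1
Click 2 (1,0) count=1: revealed 1 new [(1,0)] -> total=2
Click 3 (0,1) count=0: revealed 5 new [(0,0) (0,1) (0,2) (1,1) (1,2)] -> total=7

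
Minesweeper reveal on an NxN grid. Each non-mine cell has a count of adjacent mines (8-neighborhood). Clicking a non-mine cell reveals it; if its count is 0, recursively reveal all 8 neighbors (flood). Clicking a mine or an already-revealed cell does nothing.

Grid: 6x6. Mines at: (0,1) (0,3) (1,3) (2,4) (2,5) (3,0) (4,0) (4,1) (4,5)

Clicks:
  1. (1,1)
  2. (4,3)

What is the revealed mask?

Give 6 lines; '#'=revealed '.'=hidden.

Click 1 (1,1) count=1: revealed 1 new [(1,1)] -> total=1
Click 2 (4,3) count=0: revealed 9 new [(3,2) (3,3) (3,4) (4,2) (4,3) (4,4) (5,2) (5,3) (5,4)] -> total=10

Answer: ......
.#....
......
..###.
..###.
..###.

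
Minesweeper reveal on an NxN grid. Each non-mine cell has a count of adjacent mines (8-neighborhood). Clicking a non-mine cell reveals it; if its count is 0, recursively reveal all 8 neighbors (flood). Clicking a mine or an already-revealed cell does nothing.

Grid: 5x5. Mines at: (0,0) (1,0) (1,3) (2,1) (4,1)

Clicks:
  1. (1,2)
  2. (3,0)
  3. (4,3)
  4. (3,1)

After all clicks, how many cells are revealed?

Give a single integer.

Answer: 12

Derivation:
Click 1 (1,2) count=2: revealed 1 new [(1,2)] -> total=1
Click 2 (3,0) count=2: revealed 1 new [(3,0)] -> total=2
Click 3 (4,3) count=0: revealed 9 new [(2,2) (2,3) (2,4) (3,2) (3,3) (3,4) (4,2) (4,3) (4,4)] -> total=11
Click 4 (3,1) count=2: revealed 1 new [(3,1)] -> total=12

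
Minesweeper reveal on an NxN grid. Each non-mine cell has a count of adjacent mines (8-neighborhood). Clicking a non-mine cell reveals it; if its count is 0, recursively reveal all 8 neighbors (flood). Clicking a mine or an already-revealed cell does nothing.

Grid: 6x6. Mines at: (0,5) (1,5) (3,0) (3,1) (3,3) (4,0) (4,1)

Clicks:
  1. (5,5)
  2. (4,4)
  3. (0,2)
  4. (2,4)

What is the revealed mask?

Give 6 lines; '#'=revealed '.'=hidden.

Answer: #####.
#####.
######
....##
..####
..####

Derivation:
Click 1 (5,5) count=0: revealed 12 new [(2,4) (2,5) (3,4) (3,5) (4,2) (4,3) (4,4) (4,5) (5,2) (5,3) (5,4) (5,5)] -> total=12
Click 2 (4,4) count=1: revealed 0 new [(none)] -> total=12
Click 3 (0,2) count=0: revealed 14 new [(0,0) (0,1) (0,2) (0,3) (0,4) (1,0) (1,1) (1,2) (1,3) (1,4) (2,0) (2,1) (2,2) (2,3)] -> total=26
Click 4 (2,4) count=2: revealed 0 new [(none)] -> total=26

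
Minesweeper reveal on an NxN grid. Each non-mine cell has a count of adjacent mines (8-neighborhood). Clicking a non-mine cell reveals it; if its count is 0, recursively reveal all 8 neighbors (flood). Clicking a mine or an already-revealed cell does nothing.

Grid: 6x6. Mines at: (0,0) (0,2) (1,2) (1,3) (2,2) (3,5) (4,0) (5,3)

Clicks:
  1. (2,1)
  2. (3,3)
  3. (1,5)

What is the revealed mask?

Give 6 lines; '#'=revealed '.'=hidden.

Answer: ....##
....##
.#..##
...#..
......
......

Derivation:
Click 1 (2,1) count=2: revealed 1 new [(2,1)] -> total=1
Click 2 (3,3) count=1: revealed 1 new [(3,3)] -> total=2
Click 3 (1,5) count=0: revealed 6 new [(0,4) (0,5) (1,4) (1,5) (2,4) (2,5)] -> total=8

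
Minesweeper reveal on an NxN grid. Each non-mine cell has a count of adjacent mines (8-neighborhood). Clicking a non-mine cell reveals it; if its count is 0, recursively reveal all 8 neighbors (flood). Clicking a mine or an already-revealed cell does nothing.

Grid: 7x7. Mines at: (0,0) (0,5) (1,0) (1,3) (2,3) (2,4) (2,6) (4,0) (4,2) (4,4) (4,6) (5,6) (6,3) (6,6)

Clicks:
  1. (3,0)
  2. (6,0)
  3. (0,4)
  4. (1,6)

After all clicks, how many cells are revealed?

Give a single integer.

Answer: 9

Derivation:
Click 1 (3,0) count=1: revealed 1 new [(3,0)] -> total=1
Click 2 (6,0) count=0: revealed 6 new [(5,0) (5,1) (5,2) (6,0) (6,1) (6,2)] -> total=7
Click 3 (0,4) count=2: revealed 1 new [(0,4)] -> total=8
Click 4 (1,6) count=2: revealed 1 new [(1,6)] -> total=9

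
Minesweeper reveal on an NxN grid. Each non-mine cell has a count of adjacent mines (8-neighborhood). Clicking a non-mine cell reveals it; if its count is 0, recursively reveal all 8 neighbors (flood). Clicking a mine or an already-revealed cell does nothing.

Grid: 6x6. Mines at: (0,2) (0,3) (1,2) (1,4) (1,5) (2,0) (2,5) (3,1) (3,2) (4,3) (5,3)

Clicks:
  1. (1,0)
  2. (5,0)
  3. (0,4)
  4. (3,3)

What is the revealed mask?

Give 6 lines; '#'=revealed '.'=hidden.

Click 1 (1,0) count=1: revealed 1 new [(1,0)] -> total=1
Click 2 (5,0) count=0: revealed 6 new [(4,0) (4,1) (4,2) (5,0) (5,1) (5,2)] -> total=7
Click 3 (0,4) count=3: revealed 1 new [(0,4)] -> total=8
Click 4 (3,3) count=2: revealed 1 new [(3,3)] -> total=9

Answer: ....#.
#.....
......
...#..
###...
###...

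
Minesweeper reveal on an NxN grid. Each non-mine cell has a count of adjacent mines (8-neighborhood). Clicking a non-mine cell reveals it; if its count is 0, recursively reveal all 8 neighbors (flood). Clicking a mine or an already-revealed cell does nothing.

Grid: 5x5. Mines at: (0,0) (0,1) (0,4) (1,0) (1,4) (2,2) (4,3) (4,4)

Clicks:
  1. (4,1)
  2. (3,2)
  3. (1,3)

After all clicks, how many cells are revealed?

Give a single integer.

Answer: 9

Derivation:
Click 1 (4,1) count=0: revealed 8 new [(2,0) (2,1) (3,0) (3,1) (3,2) (4,0) (4,1) (4,2)] -> total=8
Click 2 (3,2) count=2: revealed 0 new [(none)] -> total=8
Click 3 (1,3) count=3: revealed 1 new [(1,3)] -> total=9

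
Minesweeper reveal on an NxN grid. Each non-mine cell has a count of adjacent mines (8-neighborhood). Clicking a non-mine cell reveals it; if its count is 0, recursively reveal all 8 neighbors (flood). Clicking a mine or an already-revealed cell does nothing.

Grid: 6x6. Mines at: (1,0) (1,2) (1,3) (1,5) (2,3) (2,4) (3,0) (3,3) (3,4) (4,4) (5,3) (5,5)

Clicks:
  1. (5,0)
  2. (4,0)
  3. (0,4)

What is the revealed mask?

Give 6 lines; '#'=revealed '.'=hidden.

Answer: ....#.
......
......
......
###...
###...

Derivation:
Click 1 (5,0) count=0: revealed 6 new [(4,0) (4,1) (4,2) (5,0) (5,1) (5,2)] -> total=6
Click 2 (4,0) count=1: revealed 0 new [(none)] -> total=6
Click 3 (0,4) count=2: revealed 1 new [(0,4)] -> total=7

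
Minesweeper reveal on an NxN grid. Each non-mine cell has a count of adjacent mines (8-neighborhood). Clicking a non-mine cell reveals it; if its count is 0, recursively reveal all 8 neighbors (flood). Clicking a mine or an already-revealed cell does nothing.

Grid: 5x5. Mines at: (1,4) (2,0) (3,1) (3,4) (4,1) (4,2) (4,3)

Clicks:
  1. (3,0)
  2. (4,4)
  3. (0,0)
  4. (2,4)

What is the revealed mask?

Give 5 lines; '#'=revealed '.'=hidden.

Answer: ####.
####.
.####
#....
....#

Derivation:
Click 1 (3,0) count=3: revealed 1 new [(3,0)] -> total=1
Click 2 (4,4) count=2: revealed 1 new [(4,4)] -> total=2
Click 3 (0,0) count=0: revealed 11 new [(0,0) (0,1) (0,2) (0,3) (1,0) (1,1) (1,2) (1,3) (2,1) (2,2) (2,3)] -> total=13
Click 4 (2,4) count=2: revealed 1 new [(2,4)] -> total=14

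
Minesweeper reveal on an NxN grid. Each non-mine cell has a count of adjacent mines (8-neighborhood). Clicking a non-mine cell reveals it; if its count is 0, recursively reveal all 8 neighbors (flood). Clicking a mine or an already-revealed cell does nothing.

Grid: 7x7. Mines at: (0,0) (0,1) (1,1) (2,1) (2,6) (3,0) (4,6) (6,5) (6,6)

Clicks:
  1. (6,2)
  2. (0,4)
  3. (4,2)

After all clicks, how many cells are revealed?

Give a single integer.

Answer: 36

Derivation:
Click 1 (6,2) count=0: revealed 36 new [(0,2) (0,3) (0,4) (0,5) (0,6) (1,2) (1,3) (1,4) (1,5) (1,6) (2,2) (2,3) (2,4) (2,5) (3,1) (3,2) (3,3) (3,4) (3,5) (4,0) (4,1) (4,2) (4,3) (4,4) (4,5) (5,0) (5,1) (5,2) (5,3) (5,4) (5,5) (6,0) (6,1) (6,2) (6,3) (6,4)] -> total=36
Click 2 (0,4) count=0: revealed 0 new [(none)] -> total=36
Click 3 (4,2) count=0: revealed 0 new [(none)] -> total=36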